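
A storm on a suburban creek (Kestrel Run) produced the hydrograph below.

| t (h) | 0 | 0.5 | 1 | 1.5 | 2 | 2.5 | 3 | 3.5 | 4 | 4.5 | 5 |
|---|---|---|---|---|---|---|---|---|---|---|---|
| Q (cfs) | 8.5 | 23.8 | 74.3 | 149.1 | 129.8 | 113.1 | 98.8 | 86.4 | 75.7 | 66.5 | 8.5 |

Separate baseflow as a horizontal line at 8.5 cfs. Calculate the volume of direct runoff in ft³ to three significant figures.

V ≈ 1.33 × 10^6 ft³

Direct-runoff ordinates (Q − Q_b): 0.0, 15.3, 65.8, 140.6, 121.3, 104.6, 90.3, 77.9, 67.2, 58.0, 0.0 cfs.
ΣQ_DR = 741.0 cfs.
With Δt = 0.5 h = 1800 s, V = ΣQ_DR · Δt = 741.0 × 1800 = 1.33 × 10^6 ft³.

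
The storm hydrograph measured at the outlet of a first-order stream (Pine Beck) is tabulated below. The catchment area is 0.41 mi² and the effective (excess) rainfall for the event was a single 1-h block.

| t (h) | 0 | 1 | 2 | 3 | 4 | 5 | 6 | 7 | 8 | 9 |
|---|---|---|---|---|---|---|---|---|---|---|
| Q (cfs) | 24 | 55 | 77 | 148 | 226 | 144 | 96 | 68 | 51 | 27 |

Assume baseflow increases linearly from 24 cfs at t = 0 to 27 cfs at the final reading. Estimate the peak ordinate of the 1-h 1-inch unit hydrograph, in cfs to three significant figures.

U_p ≈ 80.3 cfs

Direct runoff: 0.00, 30.67, 52.33, 123.00, 200.67, 118.33, 70.00, 41.67, 24.33, 0.00 cfs; ΣQ_DR = 661.0 cfs, peak = 200.67 cfs.
Runoff depth d = ΣQ_DR·Δt / A = 661.0 × 3600 / (0.41 mi²) = 2.498 in.
The 1-inch UH is the DRH scaled by (1 in)/d, so U_p = 200.67 × 1/2.498 = 80.3 cfs.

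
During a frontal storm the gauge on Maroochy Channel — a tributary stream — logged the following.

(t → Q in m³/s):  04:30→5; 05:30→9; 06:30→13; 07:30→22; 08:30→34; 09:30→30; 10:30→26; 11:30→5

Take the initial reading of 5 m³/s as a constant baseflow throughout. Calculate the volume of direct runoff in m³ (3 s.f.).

V ≈ 3.74 × 10^5 m³

Direct-runoff ordinates (Q − Q_b): 0.0, 4.0, 8.0, 17.0, 29.0, 25.0, 21.0, 0.0 m³/s.
ΣQ_DR = 104.0 m³/s.
With Δt = 1 h = 3600 s, V = ΣQ_DR · Δt = 104.0 × 3600 = 3.74 × 10^5 m³.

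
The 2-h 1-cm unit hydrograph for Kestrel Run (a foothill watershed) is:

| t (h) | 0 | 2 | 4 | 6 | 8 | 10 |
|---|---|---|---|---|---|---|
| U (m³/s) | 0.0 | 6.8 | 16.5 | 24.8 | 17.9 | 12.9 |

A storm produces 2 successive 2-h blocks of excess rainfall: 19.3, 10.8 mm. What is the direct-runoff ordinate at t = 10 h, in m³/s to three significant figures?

Q ≈ 44.2 m³/s

By discrete convolution, Q_j = Σ (P_i / 10 mm) · U_{j−i}.
At t = 10 h (j=5): Q = (19.3/10)·12.9 + (10.8/10)·17.9 = 44.2 m³/s.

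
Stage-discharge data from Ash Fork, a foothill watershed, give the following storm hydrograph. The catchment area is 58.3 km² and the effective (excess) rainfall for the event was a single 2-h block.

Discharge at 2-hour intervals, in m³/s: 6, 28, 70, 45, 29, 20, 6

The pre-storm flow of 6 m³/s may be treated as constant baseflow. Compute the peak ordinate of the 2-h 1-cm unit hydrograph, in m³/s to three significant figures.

U_p ≈ 32.0 m³/s

Direct runoff: 0.0, 22.0, 64.0, 39.0, 23.0, 14.0, 0.0 m³/s; ΣQ_DR = 162.0 m³/s, peak = 64.0 m³/s.
Runoff depth d = ΣQ_DR·Δt / A = 162.0 × 7200 / (58.3 km²) = 20.01 mm.
The 1-cm UH is the DRH scaled by (10 mm)/d, so U_p = 64.0 × 10/20.01 = 32.0 m³/s.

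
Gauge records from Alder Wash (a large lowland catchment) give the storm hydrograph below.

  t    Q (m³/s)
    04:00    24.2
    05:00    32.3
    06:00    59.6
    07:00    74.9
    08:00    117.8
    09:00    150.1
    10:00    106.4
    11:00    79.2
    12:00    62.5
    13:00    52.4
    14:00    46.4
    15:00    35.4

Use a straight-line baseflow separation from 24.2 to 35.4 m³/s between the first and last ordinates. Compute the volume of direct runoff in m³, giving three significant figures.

V ≈ 1.74 × 10^6 m³

Direct-runoff ordinates (Q − Q_b): 0.00, 7.08, 33.36, 47.65, 89.53, 120.81, 76.09, 47.87, 30.15, 19.04, 12.02, 0.00 m³/s.
ΣQ_DR = 483.6 m³/s.
With Δt = 1 h = 3600 s, V = ΣQ_DR · Δt = 483.6 × 3600 = 1.74 × 10^6 m³.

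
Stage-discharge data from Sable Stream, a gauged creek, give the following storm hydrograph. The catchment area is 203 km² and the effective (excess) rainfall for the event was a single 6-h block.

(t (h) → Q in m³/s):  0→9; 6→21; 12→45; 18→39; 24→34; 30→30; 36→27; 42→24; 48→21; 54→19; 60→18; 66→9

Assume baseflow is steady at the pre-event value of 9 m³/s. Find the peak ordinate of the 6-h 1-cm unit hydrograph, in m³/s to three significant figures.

U_p ≈ 18.0 m³/s

Direct runoff: 0.0, 12.0, 36.0, 30.0, 25.0, 21.0, 18.0, 15.0, 12.0, 10.0, 9.0, 0.0 m³/s; ΣQ_DR = 188.0 m³/s, peak = 36.0 m³/s.
Runoff depth d = ΣQ_DR·Δt / A = 188.0 × 21600 / (203 km²) = 20.00 mm.
The 1-cm UH is the DRH scaled by (10 mm)/d, so U_p = 36.0 × 10/20.00 = 18.0 m³/s.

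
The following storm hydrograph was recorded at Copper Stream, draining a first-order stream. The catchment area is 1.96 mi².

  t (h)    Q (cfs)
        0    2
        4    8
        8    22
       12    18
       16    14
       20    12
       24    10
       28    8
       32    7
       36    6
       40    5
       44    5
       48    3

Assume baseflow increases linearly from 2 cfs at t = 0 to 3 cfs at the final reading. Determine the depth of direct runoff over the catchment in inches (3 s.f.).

Direct runoff: 0.00, 5.92, 19.83, 15.75, 11.67, 9.58, 7.50, 5.42, 4.33, 3.25, 2.17, 2.08, 0.00 cfs; ΣQ_DR = 87.50 cfs.
V = ΣQ_DR · Δt = 87.50 × 14400 s = 1.260 × 10^6 ft³.
Over A = 1.96 mi², depth = V / A = 0.277 in.

d ≈ 0.277 in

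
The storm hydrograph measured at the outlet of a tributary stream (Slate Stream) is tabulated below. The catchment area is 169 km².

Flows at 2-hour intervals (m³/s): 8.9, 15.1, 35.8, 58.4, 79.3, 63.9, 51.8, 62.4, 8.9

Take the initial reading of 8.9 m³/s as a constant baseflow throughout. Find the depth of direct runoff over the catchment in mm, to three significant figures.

d ≈ 13.0 mm

Direct runoff: 0.0, 6.2, 26.9, 49.5, 70.4, 55.0, 42.9, 53.5, 0.0 m³/s; ΣQ_DR = 304.4 m³/s.
V = ΣQ_DR · Δt = 304.4 × 7200 s = 2.192 × 10^6 m³.
Over A = 169 km², depth = V / A = 13.0 mm.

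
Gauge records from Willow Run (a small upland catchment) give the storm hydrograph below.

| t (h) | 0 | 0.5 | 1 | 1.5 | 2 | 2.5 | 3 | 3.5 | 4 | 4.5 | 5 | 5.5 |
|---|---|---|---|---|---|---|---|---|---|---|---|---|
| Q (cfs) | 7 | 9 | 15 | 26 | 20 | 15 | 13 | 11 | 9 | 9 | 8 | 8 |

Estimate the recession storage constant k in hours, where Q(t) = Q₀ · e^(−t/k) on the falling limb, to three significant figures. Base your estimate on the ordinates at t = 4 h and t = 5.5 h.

On the falling limb, Q drops from 9 to 8 cfs between t = 4 h and t = 5.5 h (Δt = 1.5 h).
k = −Δt / ln(Q₂/Q₁) = −1.5 / ln(8/9) = 12.7 h.

k ≈ 12.7 h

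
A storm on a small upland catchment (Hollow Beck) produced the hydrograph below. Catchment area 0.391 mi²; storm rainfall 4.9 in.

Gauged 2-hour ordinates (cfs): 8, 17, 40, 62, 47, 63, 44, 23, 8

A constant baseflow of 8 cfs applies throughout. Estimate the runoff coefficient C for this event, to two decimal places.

ΣQ_DR = 240.0 cfs; V = ΣQ_DR·Δt = 1.728 × 10^6 ft³.
Runoff depth d = V / A = 1.902 in.
C = d / P = 1.902 / 4.9 = 0.39.

C ≈ 0.39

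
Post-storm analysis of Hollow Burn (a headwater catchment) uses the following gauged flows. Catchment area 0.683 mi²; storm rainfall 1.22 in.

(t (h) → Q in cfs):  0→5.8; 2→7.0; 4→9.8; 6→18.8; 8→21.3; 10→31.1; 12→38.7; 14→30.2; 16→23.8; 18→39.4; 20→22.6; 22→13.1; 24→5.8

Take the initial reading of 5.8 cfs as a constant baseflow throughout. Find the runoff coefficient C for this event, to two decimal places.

ΣQ_DR = 192.0 cfs; V = ΣQ_DR·Δt = 1.382 × 10^6 ft³.
Runoff depth d = V / A = 0.8712 in.
C = d / P = 0.8712 / 1.22 = 0.71.

C ≈ 0.71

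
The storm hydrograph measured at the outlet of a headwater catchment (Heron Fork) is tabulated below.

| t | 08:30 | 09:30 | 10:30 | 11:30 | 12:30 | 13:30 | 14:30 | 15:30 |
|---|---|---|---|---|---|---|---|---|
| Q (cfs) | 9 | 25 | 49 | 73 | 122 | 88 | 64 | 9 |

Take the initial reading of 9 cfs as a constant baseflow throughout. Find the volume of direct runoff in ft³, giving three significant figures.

V ≈ 1.32 × 10^6 ft³

Direct-runoff ordinates (Q − Q_b): 0.0, 16.0, 40.0, 64.0, 113.0, 79.0, 55.0, 0.0 cfs.
ΣQ_DR = 367.0 cfs.
With Δt = 1 h = 3600 s, V = ΣQ_DR · Δt = 367.0 × 3600 = 1.32 × 10^6 ft³.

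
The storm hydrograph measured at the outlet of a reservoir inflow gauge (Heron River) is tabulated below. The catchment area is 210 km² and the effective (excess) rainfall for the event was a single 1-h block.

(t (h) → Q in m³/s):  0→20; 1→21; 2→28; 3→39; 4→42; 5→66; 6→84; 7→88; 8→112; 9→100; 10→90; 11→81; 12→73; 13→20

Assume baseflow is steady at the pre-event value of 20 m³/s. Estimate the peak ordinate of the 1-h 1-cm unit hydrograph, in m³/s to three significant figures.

Direct runoff: 0.0, 1.0, 8.0, 19.0, 22.0, 46.0, 64.0, 68.0, 92.0, 80.0, 70.0, 61.0, 53.0, 0.0 m³/s; ΣQ_DR = 584.0 m³/s, peak = 92.0 m³/s.
Runoff depth d = ΣQ_DR·Δt / A = 584.0 × 3600 / (210 km²) = 10.01 mm.
The 1-cm UH is the DRH scaled by (10 mm)/d, so U_p = 92.0 × 10/10.01 = 91.9 m³/s.

U_p ≈ 91.9 m³/s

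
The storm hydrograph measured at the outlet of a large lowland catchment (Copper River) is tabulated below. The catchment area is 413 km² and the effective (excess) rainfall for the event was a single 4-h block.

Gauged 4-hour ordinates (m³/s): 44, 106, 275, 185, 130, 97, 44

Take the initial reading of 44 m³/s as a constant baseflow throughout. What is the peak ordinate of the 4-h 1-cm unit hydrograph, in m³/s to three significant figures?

U_p ≈ 116 m³/s

Direct runoff: 0.0, 62.0, 231.0, 141.0, 86.0, 53.0, 0.0 m³/s; ΣQ_DR = 573.0 m³/s, peak = 231.0 m³/s.
Runoff depth d = ΣQ_DR·Δt / A = 573.0 × 14400 / (413 km²) = 19.98 mm.
The 1-cm UH is the DRH scaled by (10 mm)/d, so U_p = 231.0 × 10/19.98 = 116 m³/s.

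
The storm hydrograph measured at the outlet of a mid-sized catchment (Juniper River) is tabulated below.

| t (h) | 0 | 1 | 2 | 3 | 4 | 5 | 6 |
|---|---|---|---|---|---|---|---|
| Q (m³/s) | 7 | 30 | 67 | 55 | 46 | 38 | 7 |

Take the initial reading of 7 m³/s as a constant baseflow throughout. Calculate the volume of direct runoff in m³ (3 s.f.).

Direct-runoff ordinates (Q − Q_b): 0.0, 23.0, 60.0, 48.0, 39.0, 31.0, 0.0 m³/s.
ΣQ_DR = 201.0 m³/s.
With Δt = 1 h = 3600 s, V = ΣQ_DR · Δt = 201.0 × 3600 = 7.24 × 10^5 m³.

V ≈ 7.24 × 10^5 m³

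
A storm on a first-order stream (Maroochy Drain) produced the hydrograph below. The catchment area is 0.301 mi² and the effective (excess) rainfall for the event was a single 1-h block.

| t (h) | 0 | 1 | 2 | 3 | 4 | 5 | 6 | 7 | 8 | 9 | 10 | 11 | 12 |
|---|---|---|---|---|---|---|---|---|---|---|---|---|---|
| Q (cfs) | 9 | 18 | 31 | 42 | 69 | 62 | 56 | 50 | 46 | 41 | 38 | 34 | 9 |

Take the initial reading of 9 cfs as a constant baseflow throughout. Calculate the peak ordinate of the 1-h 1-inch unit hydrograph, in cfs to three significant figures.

Direct runoff: 0.0, 9.0, 22.0, 33.0, 60.0, 53.0, 47.0, 41.0, 37.0, 32.0, 29.0, 25.0, 0.0 cfs; ΣQ_DR = 388.0 cfs, peak = 60.0 cfs.
Runoff depth d = ΣQ_DR·Δt / A = 388.0 × 3600 / (0.301 mi²) = 1.997 in.
The 1-inch UH is the DRH scaled by (1 in)/d, so U_p = 60.0 × 1/1.997 = 30.0 cfs.

U_p ≈ 30.0 cfs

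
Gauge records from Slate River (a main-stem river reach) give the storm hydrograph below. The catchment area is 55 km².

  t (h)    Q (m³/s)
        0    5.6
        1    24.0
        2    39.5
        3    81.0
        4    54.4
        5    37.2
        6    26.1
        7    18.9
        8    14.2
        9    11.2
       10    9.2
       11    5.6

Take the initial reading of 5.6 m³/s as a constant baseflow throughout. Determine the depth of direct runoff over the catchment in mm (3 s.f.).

Direct runoff: 0.0, 18.4, 33.9, 75.4, 48.8, 31.6, 20.5, 13.3, 8.6, 5.6, 3.6, 0.0 m³/s; ΣQ_DR = 259.7 m³/s.
V = ΣQ_DR · Δt = 259.7 × 3600 s = 9.349 × 10^5 m³.
Over A = 55 km², depth = V / A = 17.0 mm.

d ≈ 17.0 mm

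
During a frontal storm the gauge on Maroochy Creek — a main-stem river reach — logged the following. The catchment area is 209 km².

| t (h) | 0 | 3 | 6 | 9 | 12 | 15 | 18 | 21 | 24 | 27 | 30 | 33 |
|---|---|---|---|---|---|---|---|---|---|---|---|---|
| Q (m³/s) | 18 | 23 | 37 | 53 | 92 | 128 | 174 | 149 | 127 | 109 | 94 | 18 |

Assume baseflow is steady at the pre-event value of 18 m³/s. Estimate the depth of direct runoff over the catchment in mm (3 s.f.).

Direct runoff: 0.0, 5.0, 19.0, 35.0, 74.0, 110.0, 156.0, 131.0, 109.0, 91.0, 76.0, 0.0 m³/s; ΣQ_DR = 806.0 m³/s.
V = ΣQ_DR · Δt = 806.0 × 10800 s = 8.705 × 10^6 m³.
Over A = 209 km², depth = V / A = 41.6 mm.

d ≈ 41.6 mm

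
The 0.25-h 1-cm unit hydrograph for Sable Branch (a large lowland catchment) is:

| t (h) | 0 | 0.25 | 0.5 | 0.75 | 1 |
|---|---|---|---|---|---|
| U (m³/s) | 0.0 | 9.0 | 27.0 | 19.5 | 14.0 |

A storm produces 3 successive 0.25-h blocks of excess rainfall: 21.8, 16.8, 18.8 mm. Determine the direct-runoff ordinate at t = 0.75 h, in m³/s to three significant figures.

By discrete convolution, Q_j = Σ (P_i / 10 mm) · U_{j−i}.
At t = 0.75 h (j=3): Q = (21.8/10)·19.5 + (16.8/10)·27.0 + (18.8/10)·9.0 = 105 m³/s.

Q ≈ 105 m³/s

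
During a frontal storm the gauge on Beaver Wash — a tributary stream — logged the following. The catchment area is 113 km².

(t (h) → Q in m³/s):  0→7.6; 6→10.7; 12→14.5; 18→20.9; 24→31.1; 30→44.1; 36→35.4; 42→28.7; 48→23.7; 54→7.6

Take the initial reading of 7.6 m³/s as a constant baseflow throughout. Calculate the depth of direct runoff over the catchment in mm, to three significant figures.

d ≈ 28.3 mm

Direct runoff: 0.0, 3.1, 6.9, 13.3, 23.5, 36.5, 27.8, 21.1, 16.1, 0.0 m³/s; ΣQ_DR = 148.3 m³/s.
V = ΣQ_DR · Δt = 148.3 × 21600 s = 3.203 × 10^6 m³.
Over A = 113 km², depth = V / A = 28.3 mm.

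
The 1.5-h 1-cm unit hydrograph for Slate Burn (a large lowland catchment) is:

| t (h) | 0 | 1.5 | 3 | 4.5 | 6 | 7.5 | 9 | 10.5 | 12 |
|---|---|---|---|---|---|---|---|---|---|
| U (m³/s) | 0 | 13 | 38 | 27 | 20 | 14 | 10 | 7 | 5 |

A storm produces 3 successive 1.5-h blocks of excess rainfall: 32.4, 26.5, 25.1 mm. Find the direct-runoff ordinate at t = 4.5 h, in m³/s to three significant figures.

Q ≈ 221 m³/s

By discrete convolution, Q_j = Σ (P_i / 10 mm) · U_{j−i}.
At t = 4.5 h (j=3): Q = (32.4/10)·27 + (26.5/10)·38 + (25.1/10)·13 = 221 m³/s.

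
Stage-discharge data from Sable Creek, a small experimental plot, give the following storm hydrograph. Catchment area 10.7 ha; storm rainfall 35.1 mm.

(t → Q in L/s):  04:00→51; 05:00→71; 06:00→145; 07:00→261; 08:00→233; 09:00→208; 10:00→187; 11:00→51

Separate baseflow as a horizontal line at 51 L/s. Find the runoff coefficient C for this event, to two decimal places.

ΣQ_DR = 799.0 L/s; V = ΣQ_DR·Δt = 2.876 × 10^6 L.
Runoff depth d = V / A = 26.88 mm.
C = d / P = 26.88 / 35.1 = 0.77.

C ≈ 0.77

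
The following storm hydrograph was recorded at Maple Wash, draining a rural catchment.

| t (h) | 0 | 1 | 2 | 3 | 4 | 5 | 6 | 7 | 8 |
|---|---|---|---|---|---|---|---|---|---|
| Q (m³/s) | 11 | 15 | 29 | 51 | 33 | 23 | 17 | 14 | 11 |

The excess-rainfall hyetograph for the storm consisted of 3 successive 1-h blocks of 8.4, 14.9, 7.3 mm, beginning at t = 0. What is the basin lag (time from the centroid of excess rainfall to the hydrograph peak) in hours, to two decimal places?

Centroid of excess rainfall: t_c = Σ P_i·t̄_i / ΣP_i = 1.4641 h (block centres at 0.5, 1.5, 2.5 h).
Hydrograph peak occurs at t = 3 h, so basin lag t_L = 3 − 1.4641 = 1.54 h.

t_L ≈ 1.54 h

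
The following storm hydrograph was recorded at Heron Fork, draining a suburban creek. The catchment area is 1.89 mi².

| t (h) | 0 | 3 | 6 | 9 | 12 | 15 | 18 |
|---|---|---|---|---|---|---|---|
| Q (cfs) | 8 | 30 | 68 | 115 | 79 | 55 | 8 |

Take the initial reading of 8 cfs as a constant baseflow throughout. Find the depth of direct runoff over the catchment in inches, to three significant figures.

d ≈ 0.755 in

Direct runoff: 0.0, 22.0, 60.0, 107.0, 71.0, 47.0, 0.0 cfs; ΣQ_DR = 307.0 cfs.
V = ΣQ_DR · Δt = 307.0 × 10800 s = 3.316 × 10^6 ft³.
Over A = 1.89 mi², depth = V / A = 0.755 in.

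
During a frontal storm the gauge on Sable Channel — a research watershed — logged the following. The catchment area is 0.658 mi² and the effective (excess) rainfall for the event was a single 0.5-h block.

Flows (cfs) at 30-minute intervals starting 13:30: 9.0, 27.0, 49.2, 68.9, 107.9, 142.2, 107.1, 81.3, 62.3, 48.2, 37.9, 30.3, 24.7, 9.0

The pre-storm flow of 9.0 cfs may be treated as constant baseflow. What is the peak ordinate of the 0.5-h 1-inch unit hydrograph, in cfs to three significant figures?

Direct runoff: 0.0, 18.0, 40.2, 59.9, 98.9, 133.2, 98.1, 72.3, 53.3, 39.2, 28.9, 21.3, 15.7, 0.0 cfs; ΣQ_DR = 679.0 cfs, peak = 133.2 cfs.
Runoff depth d = ΣQ_DR·Δt / A = 679.0 × 1800 / (0.658 mi²) = 0.7995 in.
The 1-inch UH is the DRH scaled by (1 in)/d, so U_p = 133.2 × 1/0.7995 = 167 cfs.

U_p ≈ 167 cfs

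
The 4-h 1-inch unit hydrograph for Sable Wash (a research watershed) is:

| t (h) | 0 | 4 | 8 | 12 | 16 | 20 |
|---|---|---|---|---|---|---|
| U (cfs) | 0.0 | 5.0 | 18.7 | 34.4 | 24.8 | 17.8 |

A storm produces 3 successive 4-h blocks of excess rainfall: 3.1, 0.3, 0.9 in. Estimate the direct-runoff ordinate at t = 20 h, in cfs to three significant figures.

By discrete convolution, Q_j = Σ (P_i / 1 in) · U_{j−i}.
At t = 20 h (j=5): Q = (3.1/1)·17.8 + (0.3/1)·24.8 + (0.9/1)·34.4 = 93.6 cfs.

Q ≈ 93.6 cfs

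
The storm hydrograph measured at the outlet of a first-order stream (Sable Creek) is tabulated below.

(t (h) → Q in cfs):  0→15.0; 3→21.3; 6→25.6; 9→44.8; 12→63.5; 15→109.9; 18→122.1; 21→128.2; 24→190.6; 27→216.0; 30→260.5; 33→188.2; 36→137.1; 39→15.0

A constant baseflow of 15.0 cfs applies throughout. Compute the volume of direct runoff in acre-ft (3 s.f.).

V ≈ 329 acre-ft

Direct-runoff ordinates (Q − Q_b): 0.0, 6.3, 10.6, 29.8, 48.5, 94.9, 107.1, 113.2, 175.6, 201.0, 245.5, 173.2, 122.1, 0.0 cfs.
ΣQ_DR = 1328 cfs.
With Δt = 3 h = 10800 s, V = ΣQ_DR · Δt = 1328 × 10800 = 1.43 × 10^7 ft³ = 329 acre-ft.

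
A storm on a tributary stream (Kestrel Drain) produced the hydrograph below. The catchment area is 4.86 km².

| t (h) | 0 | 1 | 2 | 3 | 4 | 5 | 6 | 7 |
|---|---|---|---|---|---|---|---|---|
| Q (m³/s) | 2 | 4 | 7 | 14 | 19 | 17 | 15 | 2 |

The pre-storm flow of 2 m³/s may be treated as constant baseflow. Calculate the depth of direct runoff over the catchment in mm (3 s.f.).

d ≈ 47.4 mm

Direct runoff: 0.0, 2.0, 5.0, 12.0, 17.0, 15.0, 13.0, 0.0 m³/s; ΣQ_DR = 64.00 m³/s.
V = ΣQ_DR · Δt = 64.00 × 3600 s = 2.304 × 10^5 m³.
Over A = 4.86 km², depth = V / A = 47.4 mm.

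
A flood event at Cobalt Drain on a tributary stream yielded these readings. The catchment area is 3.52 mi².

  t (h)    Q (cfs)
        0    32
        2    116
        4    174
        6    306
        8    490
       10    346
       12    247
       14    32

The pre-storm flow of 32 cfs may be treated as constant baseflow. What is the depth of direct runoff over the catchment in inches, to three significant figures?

d ≈ 1.31 in

Direct runoff: 0.0, 84.0, 142.0, 274.0, 458.0, 314.0, 215.0, 0.0 cfs; ΣQ_DR = 1487 cfs.
V = ΣQ_DR · Δt = 1487 × 7200 s = 1.071 × 10^7 ft³.
Over A = 3.52 mi², depth = V / A = 1.31 in.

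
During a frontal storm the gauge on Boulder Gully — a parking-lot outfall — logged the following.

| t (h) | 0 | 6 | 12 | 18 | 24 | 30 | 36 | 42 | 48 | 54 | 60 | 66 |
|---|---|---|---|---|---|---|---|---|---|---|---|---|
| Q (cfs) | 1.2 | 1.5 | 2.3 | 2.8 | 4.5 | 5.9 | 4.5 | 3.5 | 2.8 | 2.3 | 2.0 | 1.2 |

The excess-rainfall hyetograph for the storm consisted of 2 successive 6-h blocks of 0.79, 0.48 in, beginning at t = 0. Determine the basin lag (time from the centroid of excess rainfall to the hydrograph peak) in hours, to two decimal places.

Centroid of excess rainfall: t_c = Σ P_i·t̄_i / ΣP_i = 5.2677 h (block centres at 3, 9 h).
Hydrograph peak occurs at t = 30 h, so basin lag t_L = 30 − 5.2677 = 24.73 h.

t_L ≈ 24.73 h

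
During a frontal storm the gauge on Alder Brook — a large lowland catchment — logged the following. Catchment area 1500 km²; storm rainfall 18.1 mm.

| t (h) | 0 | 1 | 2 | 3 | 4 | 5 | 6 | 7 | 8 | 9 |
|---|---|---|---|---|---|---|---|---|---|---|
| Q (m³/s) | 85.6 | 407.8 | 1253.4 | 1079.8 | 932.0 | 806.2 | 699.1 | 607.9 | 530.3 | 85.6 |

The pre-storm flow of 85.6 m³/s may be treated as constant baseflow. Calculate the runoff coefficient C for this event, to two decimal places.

ΣQ_DR = 5632 m³/s; V = ΣQ_DR·Δt = 2.027 × 10^7 m³.
Runoff depth d = V / A = 13.52 mm.
C = d / P = 13.52 / 18.1 = 0.75.

C ≈ 0.75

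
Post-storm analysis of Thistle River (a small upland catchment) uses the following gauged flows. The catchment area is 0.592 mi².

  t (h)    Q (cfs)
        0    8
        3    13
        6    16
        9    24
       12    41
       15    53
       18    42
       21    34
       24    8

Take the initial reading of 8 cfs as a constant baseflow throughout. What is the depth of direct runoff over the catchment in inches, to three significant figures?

Direct runoff: 0.0, 5.0, 8.0, 16.0, 33.0, 45.0, 34.0, 26.0, 0.0 cfs; ΣQ_DR = 167.0 cfs.
V = ΣQ_DR · Δt = 167.0 × 10800 s = 1.804 × 10^6 ft³.
Over A = 0.592 mi², depth = V / A = 1.31 in.

d ≈ 1.31 in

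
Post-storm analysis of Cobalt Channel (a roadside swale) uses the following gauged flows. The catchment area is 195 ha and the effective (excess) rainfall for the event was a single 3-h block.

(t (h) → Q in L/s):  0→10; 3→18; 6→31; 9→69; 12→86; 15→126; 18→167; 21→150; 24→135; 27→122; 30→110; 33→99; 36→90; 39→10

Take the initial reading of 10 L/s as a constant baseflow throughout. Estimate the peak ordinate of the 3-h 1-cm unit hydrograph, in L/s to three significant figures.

Direct runoff: 0.0, 8.0, 21.0, 59.0, 76.0, 116.0, 157.0, 140.0, 125.0, 112.0, 100.0, 89.0, 80.0, 0.0 L/s; ΣQ_DR = 1083 L/s, peak = 157.0 L/s.
Runoff depth d = ΣQ_DR·Δt / A = 1083 × 10800 / (195 ha) = 5.998 mm.
The 1-cm UH is the DRH scaled by (10 mm)/d, so U_p = 157.0 × 10/5.998 = 262 L/s.

U_p ≈ 262 L/s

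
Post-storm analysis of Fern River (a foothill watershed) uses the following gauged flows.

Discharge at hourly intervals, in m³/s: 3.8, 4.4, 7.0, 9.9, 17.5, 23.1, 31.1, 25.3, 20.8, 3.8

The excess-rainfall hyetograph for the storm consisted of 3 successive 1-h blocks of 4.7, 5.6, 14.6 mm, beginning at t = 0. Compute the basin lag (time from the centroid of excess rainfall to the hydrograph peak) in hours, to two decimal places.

Centroid of excess rainfall: t_c = Σ P_i·t̄_i / ΣP_i = 1.8976 h (block centres at 0.5, 1.5, 2.5 h).
Hydrograph peak occurs at t = 6 h, so basin lag t_L = 6 − 1.8976 = 4.10 h.

t_L ≈ 4.10 h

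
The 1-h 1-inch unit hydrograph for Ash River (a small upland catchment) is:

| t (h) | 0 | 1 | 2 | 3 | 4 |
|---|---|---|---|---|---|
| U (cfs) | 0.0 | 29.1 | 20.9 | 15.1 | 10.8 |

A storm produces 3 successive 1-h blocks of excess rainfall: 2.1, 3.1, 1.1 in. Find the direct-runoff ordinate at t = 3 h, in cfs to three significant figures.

By discrete convolution, Q_j = Σ (P_i / 1 in) · U_{j−i}.
At t = 3 h (j=3): Q = (2.1/1)·15.1 + (3.1/1)·20.9 + (1.1/1)·29.1 = 129 cfs.

Q ≈ 129 cfs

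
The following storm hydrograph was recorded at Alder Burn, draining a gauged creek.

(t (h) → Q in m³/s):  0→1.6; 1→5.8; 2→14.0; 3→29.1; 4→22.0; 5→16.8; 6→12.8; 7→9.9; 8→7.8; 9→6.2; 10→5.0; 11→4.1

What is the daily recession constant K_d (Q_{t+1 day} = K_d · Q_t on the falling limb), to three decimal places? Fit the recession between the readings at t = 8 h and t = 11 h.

Between t = 8 h and t = 11 h the flow falls from 7.8 to 4.1 m³/s over 3×1 h = 3 h.
Per-interval ratio K = (4.1/7.8)^(1/3) = 0.8070; K_d = K^(24/1) = 0.006.

K_d ≈ 0.006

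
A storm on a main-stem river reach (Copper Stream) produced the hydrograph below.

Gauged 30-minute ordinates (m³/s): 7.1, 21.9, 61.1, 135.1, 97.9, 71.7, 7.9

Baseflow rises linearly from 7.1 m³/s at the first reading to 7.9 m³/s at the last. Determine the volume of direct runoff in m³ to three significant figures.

Direct-runoff ordinates (Q − Q_b): 0.00, 14.67, 53.73, 127.60, 90.27, 63.93, 0.00 m³/s.
ΣQ_DR = 350.2 m³/s.
With Δt = 0.5 h = 1800 s, V = ΣQ_DR · Δt = 350.2 × 1800 = 6.30 × 10^5 m³.

V ≈ 6.30 × 10^5 m³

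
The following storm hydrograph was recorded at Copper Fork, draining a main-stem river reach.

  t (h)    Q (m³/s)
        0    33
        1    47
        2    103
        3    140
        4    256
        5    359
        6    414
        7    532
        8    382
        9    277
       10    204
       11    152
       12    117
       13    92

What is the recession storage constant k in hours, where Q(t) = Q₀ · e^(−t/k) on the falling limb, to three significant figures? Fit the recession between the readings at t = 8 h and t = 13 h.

On the falling limb, Q drops from 382 to 92 m³/s between t = 8 h and t = 13 h (Δt = 5 h).
k = −Δt / ln(Q₂/Q₁) = −5 / ln(92/382) = 3.51 h.

k ≈ 3.51 h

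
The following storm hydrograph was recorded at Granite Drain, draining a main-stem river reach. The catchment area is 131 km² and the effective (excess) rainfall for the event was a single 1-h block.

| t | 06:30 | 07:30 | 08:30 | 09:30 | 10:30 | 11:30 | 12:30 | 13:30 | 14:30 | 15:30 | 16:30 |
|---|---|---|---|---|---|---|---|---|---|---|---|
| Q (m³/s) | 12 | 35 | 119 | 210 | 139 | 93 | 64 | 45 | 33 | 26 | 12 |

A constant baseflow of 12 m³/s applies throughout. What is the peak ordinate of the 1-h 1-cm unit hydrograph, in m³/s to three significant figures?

Direct runoff: 0.0, 23.0, 107.0, 198.0, 127.0, 81.0, 52.0, 33.0, 21.0, 14.0, 0.0 m³/s; ΣQ_DR = 656.0 m³/s, peak = 198.0 m³/s.
Runoff depth d = ΣQ_DR·Δt / A = 656.0 × 3600 / (131 km²) = 18.03 mm.
The 1-cm UH is the DRH scaled by (10 mm)/d, so U_p = 198.0 × 10/18.03 = 110 m³/s.

U_p ≈ 110 m³/s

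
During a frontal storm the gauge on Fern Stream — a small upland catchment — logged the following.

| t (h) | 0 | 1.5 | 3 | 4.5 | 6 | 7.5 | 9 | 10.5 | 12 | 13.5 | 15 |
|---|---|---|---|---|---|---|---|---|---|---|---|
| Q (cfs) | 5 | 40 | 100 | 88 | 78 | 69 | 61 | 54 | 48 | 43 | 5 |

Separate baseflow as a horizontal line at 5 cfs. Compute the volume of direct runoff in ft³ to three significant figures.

Direct-runoff ordinates (Q − Q_b): 0.0, 35.0, 95.0, 83.0, 73.0, 64.0, 56.0, 49.0, 43.0, 38.0, 0.0 cfs.
ΣQ_DR = 536.0 cfs.
With Δt = 1.5 h = 5400 s, V = ΣQ_DR · Δt = 536.0 × 5400 = 2.89 × 10^6 ft³.

V ≈ 2.89 × 10^6 ft³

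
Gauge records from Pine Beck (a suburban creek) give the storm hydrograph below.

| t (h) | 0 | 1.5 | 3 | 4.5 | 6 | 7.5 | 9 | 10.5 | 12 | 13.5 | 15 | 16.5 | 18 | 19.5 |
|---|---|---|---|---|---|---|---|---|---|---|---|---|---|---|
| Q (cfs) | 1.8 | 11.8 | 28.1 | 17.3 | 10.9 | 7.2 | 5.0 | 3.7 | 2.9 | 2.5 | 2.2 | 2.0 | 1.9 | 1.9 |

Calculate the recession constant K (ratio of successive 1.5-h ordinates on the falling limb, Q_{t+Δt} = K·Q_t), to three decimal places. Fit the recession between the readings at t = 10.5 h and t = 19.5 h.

Using the recession-limb readings at t = 10.5 h and t = 19.5 h: Q falls from 3.7 to 1.9 cfs over 6 intervals.
K = (Q₂/Q₁)^(1/6) = (1.9/3.7)^(1/6) = 0.895.

K ≈ 0.895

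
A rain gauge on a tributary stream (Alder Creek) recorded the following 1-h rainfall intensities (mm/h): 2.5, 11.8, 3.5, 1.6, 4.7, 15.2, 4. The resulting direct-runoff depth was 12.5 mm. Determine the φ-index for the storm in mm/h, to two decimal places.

φ ≈ 7.25 mm/h

Only the 2 blocks with intensity above φ contribute runoff: 11.8, 15.2 mm/h.
Σ(I−φ)·Δt = d  ⇒  (11.8+15.2 − 2φ)·1 = 12.5
φ = (27.00 − 12.5/1) / 2 = 7.25 mm/h.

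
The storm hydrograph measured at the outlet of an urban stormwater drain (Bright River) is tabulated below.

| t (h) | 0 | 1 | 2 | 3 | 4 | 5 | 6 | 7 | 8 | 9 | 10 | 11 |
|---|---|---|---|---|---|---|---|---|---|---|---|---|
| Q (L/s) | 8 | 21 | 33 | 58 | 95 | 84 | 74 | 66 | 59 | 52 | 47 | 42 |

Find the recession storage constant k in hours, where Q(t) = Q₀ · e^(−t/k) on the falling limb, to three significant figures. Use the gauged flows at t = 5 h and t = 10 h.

k ≈ 8.61 h

On the falling limb, Q drops from 84 to 47 L/s between t = 5 h and t = 10 h (Δt = 5 h).
k = −Δt / ln(Q₂/Q₁) = −5 / ln(47/84) = 8.61 h.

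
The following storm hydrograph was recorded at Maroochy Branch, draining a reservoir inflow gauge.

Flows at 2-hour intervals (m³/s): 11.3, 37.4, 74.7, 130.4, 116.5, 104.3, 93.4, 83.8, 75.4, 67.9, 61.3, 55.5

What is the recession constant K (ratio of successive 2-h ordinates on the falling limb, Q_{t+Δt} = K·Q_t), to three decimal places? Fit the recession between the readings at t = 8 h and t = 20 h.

K ≈ 0.899

Using the recession-limb readings at t = 8 h and t = 20 h: Q falls from 116.5 to 61.3 m³/s over 6 intervals.
K = (Q₂/Q₁)^(1/6) = (61.3/116.5)^(1/6) = 0.899.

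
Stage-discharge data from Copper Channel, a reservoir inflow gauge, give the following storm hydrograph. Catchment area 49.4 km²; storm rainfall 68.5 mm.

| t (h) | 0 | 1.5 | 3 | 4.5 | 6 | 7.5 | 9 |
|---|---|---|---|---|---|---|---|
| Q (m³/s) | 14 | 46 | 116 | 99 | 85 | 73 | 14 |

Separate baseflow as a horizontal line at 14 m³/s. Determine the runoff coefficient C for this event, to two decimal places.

ΣQ_DR = 349.0 m³/s; V = ΣQ_DR·Δt = 1.885 × 10^6 m³.
Runoff depth d = V / A = 38.15 mm.
C = d / P = 38.15 / 68.5 = 0.56.

C ≈ 0.56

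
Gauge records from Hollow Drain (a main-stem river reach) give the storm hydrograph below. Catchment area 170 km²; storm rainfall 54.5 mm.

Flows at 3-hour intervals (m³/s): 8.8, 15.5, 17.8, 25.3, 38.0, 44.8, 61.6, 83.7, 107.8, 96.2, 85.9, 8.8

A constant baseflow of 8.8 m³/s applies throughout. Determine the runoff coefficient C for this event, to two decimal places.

C ≈ 0.57

ΣQ_DR = 488.6 m³/s; V = ΣQ_DR·Δt = 5.277 × 10^6 m³.
Runoff depth d = V / A = 31.04 mm.
C = d / P = 31.04 / 54.5 = 0.57.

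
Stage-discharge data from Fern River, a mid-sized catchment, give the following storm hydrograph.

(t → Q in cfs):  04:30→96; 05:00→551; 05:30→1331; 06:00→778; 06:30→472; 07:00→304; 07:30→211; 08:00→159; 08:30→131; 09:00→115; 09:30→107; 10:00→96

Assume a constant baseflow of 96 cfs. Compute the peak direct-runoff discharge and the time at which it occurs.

Q_p = 1235.0 cfs at t = 05:30

Subtracting baseflow gives direct-runoff ordinates: 0.0, 455.0, 1235.0, 682.0, 376.0, 208.0, 115.0, 63.0, 35.0, 19.0, 11.0, 0.0 cfs.
The maximum is 1235.0 cfs, occurring at the reading for t = 05:30.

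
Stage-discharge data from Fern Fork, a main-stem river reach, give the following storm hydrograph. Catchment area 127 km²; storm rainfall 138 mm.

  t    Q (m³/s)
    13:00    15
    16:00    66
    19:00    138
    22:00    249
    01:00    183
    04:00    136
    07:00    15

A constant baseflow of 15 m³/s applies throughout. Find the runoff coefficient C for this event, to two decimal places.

ΣQ_DR = 697.0 m³/s; V = ΣQ_DR·Δt = 7.528 × 10^6 m³.
Runoff depth d = V / A = 59.27 mm.
C = d / P = 59.27 / 138 = 0.43.

C ≈ 0.43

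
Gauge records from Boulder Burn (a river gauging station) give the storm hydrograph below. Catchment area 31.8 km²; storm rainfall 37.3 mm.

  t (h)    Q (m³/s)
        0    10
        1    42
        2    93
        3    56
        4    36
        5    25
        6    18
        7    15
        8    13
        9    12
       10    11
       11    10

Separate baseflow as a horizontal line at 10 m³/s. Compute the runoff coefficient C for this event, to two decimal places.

C ≈ 0.67

ΣQ_DR = 221.0 m³/s; V = ΣQ_DR·Δt = 7.956 × 10^5 m³.
Runoff depth d = V / A = 25.02 mm.
C = d / P = 25.02 / 37.3 = 0.67.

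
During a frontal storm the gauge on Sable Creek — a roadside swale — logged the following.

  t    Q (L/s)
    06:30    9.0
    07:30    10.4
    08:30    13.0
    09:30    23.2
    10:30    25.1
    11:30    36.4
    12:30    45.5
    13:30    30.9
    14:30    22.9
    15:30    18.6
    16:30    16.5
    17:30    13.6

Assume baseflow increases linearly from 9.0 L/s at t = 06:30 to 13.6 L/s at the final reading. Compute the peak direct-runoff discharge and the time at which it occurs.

Subtracting baseflow gives direct-runoff ordinates: 0.00, 0.98, 3.16, 12.95, 14.43, 25.31, 33.99, 18.97, 10.55, 5.84, 3.32, 0.00 L/s.
The maximum is 33.99 L/s, occurring at the reading for t = 12:30.

Q_p = 33.99 L/s at t = 12:30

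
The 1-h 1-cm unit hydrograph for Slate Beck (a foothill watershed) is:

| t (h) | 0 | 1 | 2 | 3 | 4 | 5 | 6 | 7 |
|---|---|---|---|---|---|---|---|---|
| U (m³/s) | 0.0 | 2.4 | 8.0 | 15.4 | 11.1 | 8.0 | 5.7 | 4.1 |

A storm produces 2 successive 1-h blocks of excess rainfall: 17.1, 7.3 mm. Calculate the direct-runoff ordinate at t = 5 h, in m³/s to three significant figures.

Q ≈ 21.8 m³/s

By discrete convolution, Q_j = Σ (P_i / 10 mm) · U_{j−i}.
At t = 5 h (j=5): Q = (17.1/10)·8.0 + (7.3/10)·11.1 = 21.8 m³/s.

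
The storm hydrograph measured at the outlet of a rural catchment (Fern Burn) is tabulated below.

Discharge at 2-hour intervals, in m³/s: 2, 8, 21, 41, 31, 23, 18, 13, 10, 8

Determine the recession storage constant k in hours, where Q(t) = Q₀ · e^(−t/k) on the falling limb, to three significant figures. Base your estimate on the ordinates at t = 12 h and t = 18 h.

k ≈ 7.40 h

On the falling limb, Q drops from 18 to 8 m³/s between t = 12 h and t = 18 h (Δt = 6 h).
k = −Δt / ln(Q₂/Q₁) = −6 / ln(8/18) = 7.40 h.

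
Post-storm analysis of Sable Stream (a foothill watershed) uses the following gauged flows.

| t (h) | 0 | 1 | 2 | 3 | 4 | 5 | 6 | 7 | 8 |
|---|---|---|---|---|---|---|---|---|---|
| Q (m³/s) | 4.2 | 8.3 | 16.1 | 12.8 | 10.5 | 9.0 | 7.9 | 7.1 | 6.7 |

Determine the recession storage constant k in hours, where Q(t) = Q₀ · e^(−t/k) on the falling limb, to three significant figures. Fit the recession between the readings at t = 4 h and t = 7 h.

On the falling limb, Q drops from 10.5 to 7.1 m³/s between t = 4 h and t = 7 h (Δt = 3 h).
k = −Δt / ln(Q₂/Q₁) = −3 / ln(7.1/10.5) = 7.67 h.

k ≈ 7.67 h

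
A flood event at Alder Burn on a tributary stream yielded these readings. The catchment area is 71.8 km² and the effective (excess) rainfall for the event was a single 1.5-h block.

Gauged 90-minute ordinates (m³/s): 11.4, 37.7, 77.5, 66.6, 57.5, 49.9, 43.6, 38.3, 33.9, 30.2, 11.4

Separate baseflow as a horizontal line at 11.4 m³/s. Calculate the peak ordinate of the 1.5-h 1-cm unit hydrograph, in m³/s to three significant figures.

U_p ≈ 26.4 m³/s

Direct runoff: 0.0, 26.3, 66.1, 55.2, 46.1, 38.5, 32.2, 26.9, 22.5, 18.8, 0.0 m³/s; ΣQ_DR = 332.6 m³/s, peak = 66.1 m³/s.
Runoff depth d = ΣQ_DR·Δt / A = 332.6 × 5400 / (71.8 km²) = 25.01 mm.
The 1-cm UH is the DRH scaled by (10 mm)/d, so U_p = 66.1 × 10/25.01 = 26.4 m³/s.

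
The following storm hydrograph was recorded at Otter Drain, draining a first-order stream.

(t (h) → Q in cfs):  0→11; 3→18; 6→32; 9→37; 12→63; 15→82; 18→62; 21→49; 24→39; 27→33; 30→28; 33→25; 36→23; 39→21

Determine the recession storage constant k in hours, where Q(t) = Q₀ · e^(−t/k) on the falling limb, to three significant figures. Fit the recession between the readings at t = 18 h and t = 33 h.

k ≈ 16.5 h

On the falling limb, Q drops from 62 to 25 cfs between t = 18 h and t = 33 h (Δt = 15 h).
k = −Δt / ln(Q₂/Q₁) = −15 / ln(25/62) = 16.5 h.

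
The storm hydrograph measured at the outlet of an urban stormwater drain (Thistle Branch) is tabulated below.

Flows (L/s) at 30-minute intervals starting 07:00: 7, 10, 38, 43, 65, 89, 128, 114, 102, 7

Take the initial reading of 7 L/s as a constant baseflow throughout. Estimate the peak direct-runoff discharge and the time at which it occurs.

Subtracting baseflow gives direct-runoff ordinates: 0.0, 3.0, 31.0, 36.0, 58.0, 82.0, 121.0, 107.0, 95.0, 0.0 L/s.
The maximum is 121.0 L/s, occurring at the reading for t = 10:00.

Q_p = 121.0 L/s at t = 10:00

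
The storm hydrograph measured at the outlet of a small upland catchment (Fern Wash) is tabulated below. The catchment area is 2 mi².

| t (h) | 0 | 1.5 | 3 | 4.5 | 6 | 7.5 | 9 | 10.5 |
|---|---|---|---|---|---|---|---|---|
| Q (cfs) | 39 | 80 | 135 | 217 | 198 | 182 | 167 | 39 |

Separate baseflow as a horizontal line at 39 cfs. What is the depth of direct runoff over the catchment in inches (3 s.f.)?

d ≈ 0.866 in

Direct runoff: 0.0, 41.0, 96.0, 178.0, 159.0, 143.0, 128.0, 0.0 cfs; ΣQ_DR = 745.0 cfs.
V = ΣQ_DR · Δt = 745.0 × 5400 s = 4.023 × 10^6 ft³.
Over A = 2 mi², depth = V / A = 0.866 in.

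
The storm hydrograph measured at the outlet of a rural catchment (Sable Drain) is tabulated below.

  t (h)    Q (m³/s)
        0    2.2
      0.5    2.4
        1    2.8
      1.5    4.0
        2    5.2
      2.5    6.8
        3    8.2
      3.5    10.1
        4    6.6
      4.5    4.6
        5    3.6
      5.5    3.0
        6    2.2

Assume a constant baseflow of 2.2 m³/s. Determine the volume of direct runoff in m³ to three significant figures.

Direct-runoff ordinates (Q − Q_b): 0.0, 0.2, 0.6, 1.8, 3.0, 4.6, 6.0, 7.9, 4.4, 2.4, 1.4, 0.8, 0.0 m³/s.
ΣQ_DR = 33.10 m³/s.
With Δt = 0.5 h = 1800 s, V = ΣQ_DR · Δt = 33.10 × 1800 = 59600 m³.

V ≈ 59600 m³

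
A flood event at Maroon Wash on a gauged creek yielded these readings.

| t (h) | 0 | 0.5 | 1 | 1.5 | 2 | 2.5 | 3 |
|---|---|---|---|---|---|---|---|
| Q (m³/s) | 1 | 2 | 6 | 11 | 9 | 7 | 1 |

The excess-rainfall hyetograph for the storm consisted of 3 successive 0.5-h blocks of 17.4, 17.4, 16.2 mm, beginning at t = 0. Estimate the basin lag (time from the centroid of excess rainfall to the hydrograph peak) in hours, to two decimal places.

t_L ≈ 0.76 h

Centroid of excess rainfall: t_c = Σ P_i·t̄_i / ΣP_i = 0.7382 h (block centres at 0.25, 0.75, 1.25 h).
Hydrograph peak occurs at t = 1.5 h, so basin lag t_L = 1.5 − 0.7382 = 0.76 h.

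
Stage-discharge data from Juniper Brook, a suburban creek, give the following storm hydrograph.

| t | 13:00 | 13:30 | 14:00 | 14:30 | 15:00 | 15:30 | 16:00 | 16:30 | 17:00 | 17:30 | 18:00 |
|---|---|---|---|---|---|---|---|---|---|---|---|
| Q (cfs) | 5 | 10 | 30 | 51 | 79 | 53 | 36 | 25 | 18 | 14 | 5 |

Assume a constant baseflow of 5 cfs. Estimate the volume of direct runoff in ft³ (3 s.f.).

Direct-runoff ordinates (Q − Q_b): 0.0, 5.0, 25.0, 46.0, 74.0, 48.0, 31.0, 20.0, 13.0, 9.0, 0.0 cfs.
ΣQ_DR = 271.0 cfs.
With Δt = 0.5 h = 1800 s, V = ΣQ_DR · Δt = 271.0 × 1800 = 4.88 × 10^5 ft³.

V ≈ 4.88 × 10^5 ft³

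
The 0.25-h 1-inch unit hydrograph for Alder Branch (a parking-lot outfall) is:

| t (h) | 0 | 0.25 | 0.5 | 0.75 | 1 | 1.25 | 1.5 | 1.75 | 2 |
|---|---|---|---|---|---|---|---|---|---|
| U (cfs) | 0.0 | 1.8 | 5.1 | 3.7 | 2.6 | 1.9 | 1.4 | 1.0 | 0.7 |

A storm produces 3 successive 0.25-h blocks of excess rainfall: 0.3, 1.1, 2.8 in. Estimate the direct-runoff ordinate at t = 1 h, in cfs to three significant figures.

Q ≈ 19.1 cfs

By discrete convolution, Q_j = Σ (P_i / 1 in) · U_{j−i}.
At t = 1 h (j=4): Q = (0.3/1)·2.6 + (1.1/1)·3.7 + (2.8/1)·5.1 = 19.1 cfs.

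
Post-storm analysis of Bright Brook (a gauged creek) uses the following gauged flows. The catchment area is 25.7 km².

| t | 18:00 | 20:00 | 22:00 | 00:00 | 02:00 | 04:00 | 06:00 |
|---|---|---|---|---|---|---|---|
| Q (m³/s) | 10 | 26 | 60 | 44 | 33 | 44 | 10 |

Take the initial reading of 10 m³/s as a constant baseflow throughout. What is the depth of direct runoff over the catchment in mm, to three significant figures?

Direct runoff: 0.0, 16.0, 50.0, 34.0, 23.0, 34.0, 0.0 m³/s; ΣQ_DR = 157.0 m³/s.
V = ΣQ_DR · Δt = 157.0 × 7200 s = 1.130 × 10^6 m³.
Over A = 25.7 km², depth = V / A = 44.0 mm.

d ≈ 44.0 mm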